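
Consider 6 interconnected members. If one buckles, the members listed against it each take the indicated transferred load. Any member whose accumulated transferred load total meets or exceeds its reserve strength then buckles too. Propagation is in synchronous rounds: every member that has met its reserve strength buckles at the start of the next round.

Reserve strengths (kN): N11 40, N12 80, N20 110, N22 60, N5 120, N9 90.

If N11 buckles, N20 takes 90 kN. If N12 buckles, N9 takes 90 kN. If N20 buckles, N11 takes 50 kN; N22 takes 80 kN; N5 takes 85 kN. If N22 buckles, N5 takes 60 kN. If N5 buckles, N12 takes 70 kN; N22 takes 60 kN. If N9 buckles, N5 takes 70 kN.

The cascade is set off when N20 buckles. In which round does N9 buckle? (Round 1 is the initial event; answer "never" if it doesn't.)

Round 1 — N20 buckles (initial).
  N11: +50 → 50 ≥ 40
  N22: +80 → 80 ≥ 60
  N5: +85 → 85 < 120
Round 2 — N11, N22 buckle.
  N5: +60 → 145 ≥ 120
Round 3 — N5 buckles.
  N12: +70 → 70 < 80
No further bucklings.

never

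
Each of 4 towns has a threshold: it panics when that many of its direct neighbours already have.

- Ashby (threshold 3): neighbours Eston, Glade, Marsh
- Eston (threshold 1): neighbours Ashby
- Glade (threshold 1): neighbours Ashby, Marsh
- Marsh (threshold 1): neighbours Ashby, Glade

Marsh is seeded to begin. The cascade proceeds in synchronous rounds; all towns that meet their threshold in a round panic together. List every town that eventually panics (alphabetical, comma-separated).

Round 1 — Marsh panics (initial).
Round 2 — checking thresholds:
  Ashby: 1 of 3 neighbours < 3, not yet.
  Glade: 1 of 2 neighbours ≥ 1, panics.
Round 3 — no new panics; cascade stops.

Glade, Marsh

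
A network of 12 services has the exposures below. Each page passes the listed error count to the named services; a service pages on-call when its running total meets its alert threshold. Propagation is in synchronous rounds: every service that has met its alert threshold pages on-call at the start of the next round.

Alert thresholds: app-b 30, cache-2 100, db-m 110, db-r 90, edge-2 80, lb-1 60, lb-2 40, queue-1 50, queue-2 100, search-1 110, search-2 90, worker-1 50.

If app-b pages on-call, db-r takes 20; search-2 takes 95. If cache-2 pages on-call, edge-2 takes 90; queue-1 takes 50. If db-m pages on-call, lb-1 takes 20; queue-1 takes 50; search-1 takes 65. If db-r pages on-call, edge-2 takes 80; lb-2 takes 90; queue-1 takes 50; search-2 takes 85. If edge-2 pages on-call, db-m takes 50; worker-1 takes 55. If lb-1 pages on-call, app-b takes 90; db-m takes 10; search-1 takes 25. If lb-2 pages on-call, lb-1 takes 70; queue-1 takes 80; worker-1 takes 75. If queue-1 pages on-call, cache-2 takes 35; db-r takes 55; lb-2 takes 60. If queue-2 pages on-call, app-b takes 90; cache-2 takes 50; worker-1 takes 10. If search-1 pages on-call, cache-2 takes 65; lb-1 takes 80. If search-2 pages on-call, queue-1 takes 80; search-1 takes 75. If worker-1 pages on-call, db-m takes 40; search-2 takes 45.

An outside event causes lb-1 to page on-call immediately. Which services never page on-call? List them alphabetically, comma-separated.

Round 1 — lb-1 pages on-call (initial).
  app-b: +90 → 90 ≥ 30
  db-m: +10 → 10 < 110
  search-1: +25 → 25 < 110
Round 2 — app-b pages on-call.
  db-r: +20 → 20 < 90
  search-2: +95 → 95 ≥ 90
Round 3 — search-2 pages on-call.
  queue-1: +80 → 80 ≥ 50
  search-1: +75 → 100 < 110
Round 4 — queue-1 pages on-call.
  cache-2: +35 → 35 < 100
  db-r: +55 → 75 < 90
  lb-2: +60 → 60 ≥ 40
Round 5 — lb-2 pages on-call.
  worker-1: +75 → 75 ≥ 50
Round 6 — worker-1 pages on-call.
  db-m: +40 → 50 < 110
No further pages.

cache-2, db-m, db-r, edge-2, queue-2, search-1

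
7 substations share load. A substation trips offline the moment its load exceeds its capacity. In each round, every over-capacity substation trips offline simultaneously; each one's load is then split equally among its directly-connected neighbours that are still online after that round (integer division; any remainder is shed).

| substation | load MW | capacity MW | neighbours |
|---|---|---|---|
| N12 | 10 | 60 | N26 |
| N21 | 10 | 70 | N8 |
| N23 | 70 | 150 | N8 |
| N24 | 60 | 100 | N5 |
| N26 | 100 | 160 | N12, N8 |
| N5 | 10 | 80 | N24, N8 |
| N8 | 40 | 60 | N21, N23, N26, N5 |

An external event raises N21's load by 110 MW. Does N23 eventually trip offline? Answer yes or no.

Round 1 — N21 at 120 > 70. N21 trips offline.
  N21 sheds 120 MW to N8: 120 each.
    N8: 40+120 = 160 > 60
Round 2 — N8 trips offline.
  N8 sheds 160 MW to N23, N26, N5: 53 each (1 lost).
    N23: 70+53 = 123 ≤ 150
    N26: 100+53 = 153 ≤ 160
    N5: 10+53 = 63 ≤ 80
No further trips.

no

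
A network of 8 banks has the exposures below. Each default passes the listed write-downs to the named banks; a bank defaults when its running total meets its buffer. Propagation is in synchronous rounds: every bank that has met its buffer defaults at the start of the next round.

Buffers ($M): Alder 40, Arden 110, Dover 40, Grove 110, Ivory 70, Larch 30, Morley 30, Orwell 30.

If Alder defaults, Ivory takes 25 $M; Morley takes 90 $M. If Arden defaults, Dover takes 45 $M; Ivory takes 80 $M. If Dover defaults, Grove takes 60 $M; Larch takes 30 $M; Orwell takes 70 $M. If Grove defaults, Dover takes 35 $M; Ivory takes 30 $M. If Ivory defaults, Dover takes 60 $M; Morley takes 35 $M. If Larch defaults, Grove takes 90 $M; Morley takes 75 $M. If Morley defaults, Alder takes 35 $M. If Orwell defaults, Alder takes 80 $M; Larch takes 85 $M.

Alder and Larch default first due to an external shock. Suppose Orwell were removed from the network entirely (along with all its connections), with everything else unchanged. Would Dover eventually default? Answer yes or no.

With Orwell removed:
Round 1 — Alder, Larch default (initial).
  Grove: +90 → 90 < 110
  Ivory: +25 → 25 < 70
  Morley: +90+75 → 165 ≥ 30
Round 2 — Morley defaults.
No further defaults.

no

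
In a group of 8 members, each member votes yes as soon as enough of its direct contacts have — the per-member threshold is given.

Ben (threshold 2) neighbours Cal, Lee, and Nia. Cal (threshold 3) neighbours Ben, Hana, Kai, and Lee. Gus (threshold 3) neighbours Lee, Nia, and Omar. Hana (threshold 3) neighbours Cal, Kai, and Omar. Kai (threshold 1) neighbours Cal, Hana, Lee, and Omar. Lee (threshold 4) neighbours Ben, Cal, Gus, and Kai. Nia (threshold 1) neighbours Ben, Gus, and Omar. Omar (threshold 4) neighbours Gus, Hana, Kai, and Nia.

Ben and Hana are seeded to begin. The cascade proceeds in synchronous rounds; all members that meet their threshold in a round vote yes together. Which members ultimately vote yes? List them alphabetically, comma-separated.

Ben, Cal, Hana, Kai, Nia

Round 1 — Ben, Hana vote yes (initial).
Round 2 — checking thresholds:
  Cal: 2 of 4 neighbours < 3, not yet.
  Kai: 1 of 4 neighbours ≥ 1, votes yes.
  Lee: 1 of 4 neighbours < 4, not yet.
  Nia: 1 of 3 neighbours ≥ 1, votes yes.
  Omar: 1 of 4 neighbours < 4, not yet.
Round 3 — checking thresholds:
  Cal: 3 of 4 neighbours ≥ 3, votes yes.
  Gus: 1 of 3 neighbours < 3, not yet.
  Lee: 2 of 4 neighbours < 4, not yet.
  Omar: 3 of 4 neighbours < 4, not yet.
Round 4 — no new yes votes; cascade stops.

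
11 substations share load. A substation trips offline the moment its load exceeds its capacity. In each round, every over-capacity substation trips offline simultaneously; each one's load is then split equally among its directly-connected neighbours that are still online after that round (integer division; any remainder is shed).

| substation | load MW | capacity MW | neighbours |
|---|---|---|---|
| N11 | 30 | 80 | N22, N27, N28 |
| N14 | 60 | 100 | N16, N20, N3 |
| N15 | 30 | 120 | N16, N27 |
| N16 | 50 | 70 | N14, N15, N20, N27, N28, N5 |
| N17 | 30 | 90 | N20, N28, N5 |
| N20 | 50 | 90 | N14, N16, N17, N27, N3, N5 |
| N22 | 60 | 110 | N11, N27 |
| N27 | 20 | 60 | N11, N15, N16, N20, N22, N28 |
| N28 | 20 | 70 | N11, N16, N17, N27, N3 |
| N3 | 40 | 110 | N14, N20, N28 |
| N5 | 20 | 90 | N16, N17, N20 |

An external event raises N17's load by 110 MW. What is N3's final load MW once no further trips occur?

59

Round 1 — N17 at 140 > 90. N17 trips offline.
  N17 sheds 140 MW to N20, N28, N5: 46 each (2 lost).
    N20: 50+46 = 96 > 90
    N28: 20+46 = 66 ≤ 70
    N5: 20+46 = 66 ≤ 90
Round 2 — N20 trips offline.
  N20 sheds 96 MW to N14, N16, N27, N3, N5: 19 each (1 lost).
    N14: 60+19 = 79 ≤ 100
    N16: 50+19 = 69 ≤ 70
    N27: 20+19 = 39 ≤ 60
    N3: 40+19 = 59 ≤ 110
    N5: 66+19 = 85 ≤ 90
No further trips.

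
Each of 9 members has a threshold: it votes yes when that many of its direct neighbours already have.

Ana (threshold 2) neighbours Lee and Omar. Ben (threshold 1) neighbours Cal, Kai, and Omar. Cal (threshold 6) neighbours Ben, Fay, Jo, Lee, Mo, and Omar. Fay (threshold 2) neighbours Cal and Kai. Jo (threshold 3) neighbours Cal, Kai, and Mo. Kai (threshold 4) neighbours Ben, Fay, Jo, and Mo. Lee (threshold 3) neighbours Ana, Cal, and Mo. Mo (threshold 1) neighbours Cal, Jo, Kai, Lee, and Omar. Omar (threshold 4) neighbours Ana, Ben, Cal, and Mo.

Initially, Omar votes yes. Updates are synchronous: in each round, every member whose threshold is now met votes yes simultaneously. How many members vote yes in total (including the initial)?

Round 1 — Omar votes yes (initial).
Round 2 — checking thresholds:
  Ana: 1 of 2 neighbours < 2, not yet.
  Ben: 1 of 3 neighbours ≥ 1, votes yes.
  Cal: 1 of 6 neighbours < 6, not yet.
  Mo: 1 of 5 neighbours ≥ 1, votes yes.
Round 3 — no new yes votes; cascade stops.

3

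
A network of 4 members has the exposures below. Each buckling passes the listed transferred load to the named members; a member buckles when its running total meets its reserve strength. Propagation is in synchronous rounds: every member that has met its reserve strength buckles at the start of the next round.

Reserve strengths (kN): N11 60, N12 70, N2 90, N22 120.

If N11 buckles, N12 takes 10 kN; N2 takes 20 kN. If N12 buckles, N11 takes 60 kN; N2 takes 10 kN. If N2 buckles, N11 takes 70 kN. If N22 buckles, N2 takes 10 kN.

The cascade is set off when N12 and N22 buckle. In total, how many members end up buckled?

Round 1 — N12, N22 buckle (initial).
  N11: +60 → 60 ≥ 60
  N2: +10+10 → 20 < 90
Round 2 — N11 buckles.
  N2: +20 → 40 < 90
No further bucklings.

3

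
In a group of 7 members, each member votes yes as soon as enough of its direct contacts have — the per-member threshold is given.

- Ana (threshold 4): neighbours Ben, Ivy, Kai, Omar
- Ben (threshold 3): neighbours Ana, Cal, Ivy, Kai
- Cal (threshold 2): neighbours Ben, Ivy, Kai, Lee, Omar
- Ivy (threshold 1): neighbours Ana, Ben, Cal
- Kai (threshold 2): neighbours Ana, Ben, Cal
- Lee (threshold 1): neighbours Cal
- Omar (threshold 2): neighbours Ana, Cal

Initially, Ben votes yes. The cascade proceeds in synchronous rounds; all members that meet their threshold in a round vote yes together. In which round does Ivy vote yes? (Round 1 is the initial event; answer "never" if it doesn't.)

2

Round 1 — Ben votes yes (initial).
Round 2 — checking thresholds:
  Ana: 1 of 4 neighbours < 4, holds.
  Cal: 1 of 5 neighbours < 2, holds.
  Ivy: 1 of 3 neighbours ≥ 1, votes yes.
  Kai: 1 of 3 neighbours < 2, holds.
Round 3 — checking thresholds:
  Ana: 2 of 4 neighbours < 4, holds.
  Cal: 2 of 5 neighbours ≥ 2, votes yes.
  Kai: 1 of 3 neighbours < 2, holds.
Round 4 — checking thresholds:
  Ana: 2 of 4 neighbours < 4, holds.
  Kai: 2 of 3 neighbours ≥ 2, votes yes.
  Lee: 1 of 1 neighbours ≥ 1, votes yes.
  Omar: 1 of 2 neighbours < 2, holds.
Round 5 — no new yes votes; cascade stops.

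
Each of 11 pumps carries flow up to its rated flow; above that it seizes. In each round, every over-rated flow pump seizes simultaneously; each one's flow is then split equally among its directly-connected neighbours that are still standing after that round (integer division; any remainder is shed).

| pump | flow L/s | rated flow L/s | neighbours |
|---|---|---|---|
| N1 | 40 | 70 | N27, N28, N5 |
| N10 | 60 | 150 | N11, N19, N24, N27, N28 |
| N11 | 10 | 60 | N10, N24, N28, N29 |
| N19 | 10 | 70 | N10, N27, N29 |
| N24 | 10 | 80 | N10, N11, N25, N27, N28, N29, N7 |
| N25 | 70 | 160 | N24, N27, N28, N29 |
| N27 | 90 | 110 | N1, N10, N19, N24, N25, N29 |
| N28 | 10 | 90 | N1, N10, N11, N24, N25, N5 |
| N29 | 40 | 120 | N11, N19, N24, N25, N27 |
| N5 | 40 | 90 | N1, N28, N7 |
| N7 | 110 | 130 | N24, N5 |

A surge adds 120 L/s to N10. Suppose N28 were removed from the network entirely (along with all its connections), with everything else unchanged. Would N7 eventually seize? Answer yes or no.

no

With N28 removed:
Round 1 — N10 at 180 > 150. N10 seizes.
  N10 sheds 180 L/s to N11, N19, N24, N27: 45 each.
    N11: 10+45 = 55 ≤ 60
    N19: 10+45 = 55 ≤ 70
    N24: 10+45 = 55 ≤ 80
    N27: 90+45 = 135 > 110
Round 2 — N27 seizes.
  N27 sheds 135 L/s to N1, N19, N24, N25, N29: 27 each.
    N1: 40+27 = 67 ≤ 70
    N19: 55+27 = 82 > 70
    N24: 55+27 = 82 > 80
    N25: 70+27 = 97 ≤ 160
    N29: 40+27 = 67 ≤ 120
Round 3 — N19, N24 seize.
  N19 sheds 82 L/s to N29: 82 each.
    N29: 67+82 = 149 > 120
  N24 sheds 82 L/s to N11, N25, N29, N7: 20 each (2 lost).
    N11: 55+20 = 75 > 60
    N25: 97+20 = 117 ≤ 160
    N29: 149+20 = 169 > 120
    N7: 110+20 = 130 ≤ 130
Round 4 — N11, N29 seize.
  N11 sheds 75 L/s: no online neighbours, lost.
  N29 sheds 169 L/s to N25: 169 each.
    N25: 117+169 = 286 > 160
Round 5 — N25 seizes.
  N25 sheds 286 L/s: no online neighbours, lost.
No further seizures.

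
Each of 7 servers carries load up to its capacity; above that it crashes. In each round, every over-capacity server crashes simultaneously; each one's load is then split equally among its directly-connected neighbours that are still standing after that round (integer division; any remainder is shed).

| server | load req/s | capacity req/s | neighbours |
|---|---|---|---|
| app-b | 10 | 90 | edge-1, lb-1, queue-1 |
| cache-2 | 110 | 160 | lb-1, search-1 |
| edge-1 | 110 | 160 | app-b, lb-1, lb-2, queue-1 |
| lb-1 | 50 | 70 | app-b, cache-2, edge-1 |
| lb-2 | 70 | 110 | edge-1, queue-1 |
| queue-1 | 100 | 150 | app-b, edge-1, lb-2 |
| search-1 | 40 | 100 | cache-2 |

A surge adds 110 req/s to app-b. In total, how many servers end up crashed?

Round 1 — app-b at 120 > 90. app-b crashes.
  app-b sheds 120 req/s to edge-1, lb-1, queue-1: 40 each.
    edge-1: 110+40 = 150 ≤ 160
    lb-1: 50+40 = 90 > 70
    queue-1: 100+40 = 140 ≤ 150
Round 2 — lb-1 crashes.
  lb-1 sheds 90 req/s to cache-2, edge-1: 45 each.
    cache-2: 110+45 = 155 ≤ 160
    edge-1: 150+45 = 195 > 160
Round 3 — edge-1 crashes.
  edge-1 sheds 195 req/s to lb-2, queue-1: 97 each (1 lost).
    lb-2: 70+97 = 167 > 110
    queue-1: 140+97 = 237 > 150
Round 4 — lb-2, queue-1 crash.
  lb-2 sheds 167 req/s: no online neighbours, lost.
  queue-1 sheds 237 req/s: no online neighbours, lost.
No further crashes.

5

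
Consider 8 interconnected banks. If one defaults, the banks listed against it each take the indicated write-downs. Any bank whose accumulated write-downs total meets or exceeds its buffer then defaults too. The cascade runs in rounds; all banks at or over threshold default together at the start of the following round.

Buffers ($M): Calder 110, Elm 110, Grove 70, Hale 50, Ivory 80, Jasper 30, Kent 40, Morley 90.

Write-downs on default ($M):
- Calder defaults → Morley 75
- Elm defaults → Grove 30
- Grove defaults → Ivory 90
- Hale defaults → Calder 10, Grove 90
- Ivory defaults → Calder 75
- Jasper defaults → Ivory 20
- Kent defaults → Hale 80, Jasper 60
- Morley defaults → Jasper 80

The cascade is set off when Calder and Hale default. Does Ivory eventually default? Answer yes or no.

Round 1 — Calder, Hale default (initial).
  Grove: +90 → 90 ≥ 70
  Morley: +75 → 75 < 90
Round 2 — Grove defaults.
  Ivory: +90 → 90 ≥ 80
Round 3 — Ivory defaults.
No further defaults.

yes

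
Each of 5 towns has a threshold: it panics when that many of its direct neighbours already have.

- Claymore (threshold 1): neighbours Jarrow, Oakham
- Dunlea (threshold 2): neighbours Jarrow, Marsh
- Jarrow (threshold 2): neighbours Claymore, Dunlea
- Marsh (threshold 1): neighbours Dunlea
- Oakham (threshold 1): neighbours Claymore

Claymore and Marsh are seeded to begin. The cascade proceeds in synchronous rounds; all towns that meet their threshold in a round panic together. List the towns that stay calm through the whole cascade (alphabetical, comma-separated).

Dunlea, Jarrow

Round 1 — Claymore, Marsh panic (initial).
Round 2 — checking thresholds:
  Dunlea: 1 of 2 neighbours < 2, holds.
  Jarrow: 1 of 2 neighbours < 2, holds.
  Oakham: 1 of 1 neighbours ≥ 1, panics.
Round 3 — no new panics; cascade stops.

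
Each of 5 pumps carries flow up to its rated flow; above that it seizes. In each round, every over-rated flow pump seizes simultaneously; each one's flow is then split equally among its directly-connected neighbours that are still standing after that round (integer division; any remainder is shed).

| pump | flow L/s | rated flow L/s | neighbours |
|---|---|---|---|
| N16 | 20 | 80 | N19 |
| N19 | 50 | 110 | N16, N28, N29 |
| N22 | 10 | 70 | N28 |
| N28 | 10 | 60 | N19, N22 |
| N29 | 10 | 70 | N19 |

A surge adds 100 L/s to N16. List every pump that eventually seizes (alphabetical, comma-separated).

Round 1 — N16 at 120 > 80. N16 seizes.
  N16 sheds 120 L/s to N19: 120 each.
    N19: 50+120 = 170 > 110
Round 2 — N19 seizes.
  N19 sheds 170 L/s to N28, N29: 85 each.
    N28: 10+85 = 95 > 60
    N29: 10+85 = 95 > 70
Round 3 — N28, N29 seize.
  N28 sheds 95 L/s to N22: 95 each.
    N22: 10+95 = 105 > 70
  N29 sheds 95 L/s: no online neighbours, lost.
Round 4 — N22 seizes.
  N22 sheds 105 L/s: no online neighbours, lost.
No further seizures.

N16, N19, N22, N28, N29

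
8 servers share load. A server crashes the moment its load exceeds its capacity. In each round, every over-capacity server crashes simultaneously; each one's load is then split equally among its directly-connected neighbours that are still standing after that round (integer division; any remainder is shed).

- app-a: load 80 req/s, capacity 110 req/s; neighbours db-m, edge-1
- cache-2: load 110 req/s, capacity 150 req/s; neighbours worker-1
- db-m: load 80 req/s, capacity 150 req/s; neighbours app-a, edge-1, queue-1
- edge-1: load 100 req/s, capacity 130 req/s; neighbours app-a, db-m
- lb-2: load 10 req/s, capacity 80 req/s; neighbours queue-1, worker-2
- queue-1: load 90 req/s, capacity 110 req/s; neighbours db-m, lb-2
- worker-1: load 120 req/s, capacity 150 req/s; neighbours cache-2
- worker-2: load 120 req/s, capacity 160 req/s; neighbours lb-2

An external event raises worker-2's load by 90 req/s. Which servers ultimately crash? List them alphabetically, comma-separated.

Round 1 — worker-2 at 210 > 160. worker-2 crashes.
  worker-2 sheds 210 req/s to lb-2: 210 each.
    lb-2: 10+210 = 220 > 80
Round 2 — lb-2 crashes.
  lb-2 sheds 220 req/s to queue-1: 220 each.
    queue-1: 90+220 = 310 > 110
Round 3 — queue-1 crashes.
  queue-1 sheds 310 req/s to db-m: 310 each.
    db-m: 80+310 = 390 > 150
Round 4 — db-m crashes.
  db-m sheds 390 req/s to app-a, edge-1: 195 each.
    app-a: 80+195 = 275 > 110
    edge-1: 100+195 = 295 > 130
Round 5 — app-a, edge-1 crash.
  app-a sheds 275 req/s: no online neighbours, lost.
  edge-1 sheds 295 req/s: no online neighbours, lost.
No further crashes.

app-a, db-m, edge-1, lb-2, queue-1, worker-2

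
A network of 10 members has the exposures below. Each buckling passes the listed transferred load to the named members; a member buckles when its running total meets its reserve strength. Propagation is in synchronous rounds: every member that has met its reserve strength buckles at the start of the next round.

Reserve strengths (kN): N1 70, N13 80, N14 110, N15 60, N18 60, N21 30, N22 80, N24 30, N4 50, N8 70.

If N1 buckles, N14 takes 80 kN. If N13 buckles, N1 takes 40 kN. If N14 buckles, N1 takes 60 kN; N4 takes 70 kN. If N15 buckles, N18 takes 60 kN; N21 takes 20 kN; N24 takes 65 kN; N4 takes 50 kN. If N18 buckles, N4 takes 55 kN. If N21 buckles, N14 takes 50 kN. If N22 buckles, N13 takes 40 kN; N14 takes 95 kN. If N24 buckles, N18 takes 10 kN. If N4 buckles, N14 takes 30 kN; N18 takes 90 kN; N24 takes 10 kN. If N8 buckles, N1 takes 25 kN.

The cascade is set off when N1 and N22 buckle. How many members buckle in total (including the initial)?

5

Round 1 — N1, N22 buckle (initial).
  N13: +40 → 40 < 80
  N14: +80+95 → 175 ≥ 110
Round 2 — N14 buckles.
  N4: +70 → 70 ≥ 50
Round 3 — N4 buckles.
  N18: +90 → 90 ≥ 60
  N24: +10 → 10 < 30
Round 4 — N18 buckles.
No further bucklings.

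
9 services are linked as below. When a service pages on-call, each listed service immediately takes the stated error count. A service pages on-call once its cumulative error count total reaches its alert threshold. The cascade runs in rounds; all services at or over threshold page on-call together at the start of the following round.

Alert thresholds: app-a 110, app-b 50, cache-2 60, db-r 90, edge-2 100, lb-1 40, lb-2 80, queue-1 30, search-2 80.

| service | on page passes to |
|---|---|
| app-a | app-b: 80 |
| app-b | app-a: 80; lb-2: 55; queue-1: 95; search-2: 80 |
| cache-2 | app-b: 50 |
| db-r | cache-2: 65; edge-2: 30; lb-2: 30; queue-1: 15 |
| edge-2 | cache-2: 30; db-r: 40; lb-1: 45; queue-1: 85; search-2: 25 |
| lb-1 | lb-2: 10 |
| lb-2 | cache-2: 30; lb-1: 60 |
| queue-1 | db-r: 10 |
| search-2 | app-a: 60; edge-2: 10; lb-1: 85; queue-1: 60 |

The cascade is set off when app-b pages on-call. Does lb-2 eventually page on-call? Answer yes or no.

Round 1 — app-b pages on-call (initial).
  app-a: +80 → 80 < 110
  lb-2: +55 → 55 < 80
  queue-1: +95 → 95 ≥ 30
  search-2: +80 → 80 ≥ 80
Round 2 — queue-1, search-2 page on-call.
  app-a: +60 → 140 ≥ 110
  db-r: +10 → 10 < 90
  edge-2: +10 → 10 < 100
  lb-1: +85 → 85 ≥ 40
Round 3 — app-a, lb-1 page on-call.
  lb-2: +10 → 65 < 80
No further pages.

no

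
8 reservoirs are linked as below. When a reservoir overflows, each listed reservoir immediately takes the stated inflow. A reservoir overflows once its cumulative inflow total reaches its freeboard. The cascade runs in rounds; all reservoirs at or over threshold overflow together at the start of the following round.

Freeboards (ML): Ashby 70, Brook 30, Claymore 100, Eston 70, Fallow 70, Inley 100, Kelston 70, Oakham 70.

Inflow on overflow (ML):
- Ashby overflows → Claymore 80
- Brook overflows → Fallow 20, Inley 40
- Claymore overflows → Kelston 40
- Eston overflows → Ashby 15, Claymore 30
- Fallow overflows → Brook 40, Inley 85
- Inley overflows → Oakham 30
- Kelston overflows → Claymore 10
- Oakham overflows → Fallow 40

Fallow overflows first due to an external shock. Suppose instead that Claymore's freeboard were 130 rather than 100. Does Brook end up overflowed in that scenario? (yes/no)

With Claymore's freeboard at 130:
Round 1 — Fallow overflows (initial).
  Brook: +40 → 40 ≥ 30
  Inley: +85 → 85 < 100
Round 2 — Brook overflows.
  Inley: +40 → 125 ≥ 100
Round 3 — Inley overflows.
  Oakham: +30 → 30 < 70
No further overflows.

yes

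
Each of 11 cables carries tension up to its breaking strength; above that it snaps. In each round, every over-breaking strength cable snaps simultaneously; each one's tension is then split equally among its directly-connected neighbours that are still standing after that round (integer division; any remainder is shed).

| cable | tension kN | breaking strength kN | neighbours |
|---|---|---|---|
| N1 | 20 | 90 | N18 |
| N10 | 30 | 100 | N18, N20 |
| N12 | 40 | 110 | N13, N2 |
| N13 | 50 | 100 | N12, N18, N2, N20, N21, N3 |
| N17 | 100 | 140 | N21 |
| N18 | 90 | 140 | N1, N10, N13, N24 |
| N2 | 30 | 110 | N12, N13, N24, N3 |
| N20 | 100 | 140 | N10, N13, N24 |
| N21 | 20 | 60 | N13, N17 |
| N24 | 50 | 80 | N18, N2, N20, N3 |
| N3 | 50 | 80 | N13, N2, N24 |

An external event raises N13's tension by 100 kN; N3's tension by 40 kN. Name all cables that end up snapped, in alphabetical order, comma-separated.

Round 1 — N13 at 150 > 100; N3 at 90 > 80. N13, N3 snap.
  N13 sheds 150 kN to N12, N18, N2, N20, N21: 30 each.
    N12: 40+30 = 70 ≤ 110
    N18: 90+30 = 120 ≤ 140
    N2: 30+30 = 60 ≤ 110
    N20: 100+30 = 130 ≤ 140
    N21: 20+30 = 50 ≤ 60
  N3 sheds 90 kN to N2, N24: 45 each.
    N2: 60+45 = 105 ≤ 110
    N24: 50+45 = 95 > 80
Round 2 — N24 snaps.
  N24 sheds 95 kN to N18, N2, N20: 31 each (2 lost).
    N18: 120+31 = 151 > 140
    N2: 105+31 = 136 > 110
    N20: 130+31 = 161 > 140
Round 3 — N18, N2, N20 snap.
  N18 sheds 151 kN to N1, N10: 75 each (1 lost).
    N1: 20+75 = 95 > 90
    N10: 30+75 = 105 > 100
  N2 sheds 136 kN to N12: 136 each.
    N12: 70+136 = 206 > 110
  N20 sheds 161 kN to N10: 161 each.
    N10: 105+161 = 266 > 100
Round 4 — N1, N10, N12 snap.
  N1 sheds 95 kN: no online neighbours, lost.
  N10 sheds 266 kN: no online neighbours, lost.
  N12 sheds 206 kN: no online neighbours, lost.
No further breaks.

N1, N10, N12, N13, N18, N2, N20, N24, N3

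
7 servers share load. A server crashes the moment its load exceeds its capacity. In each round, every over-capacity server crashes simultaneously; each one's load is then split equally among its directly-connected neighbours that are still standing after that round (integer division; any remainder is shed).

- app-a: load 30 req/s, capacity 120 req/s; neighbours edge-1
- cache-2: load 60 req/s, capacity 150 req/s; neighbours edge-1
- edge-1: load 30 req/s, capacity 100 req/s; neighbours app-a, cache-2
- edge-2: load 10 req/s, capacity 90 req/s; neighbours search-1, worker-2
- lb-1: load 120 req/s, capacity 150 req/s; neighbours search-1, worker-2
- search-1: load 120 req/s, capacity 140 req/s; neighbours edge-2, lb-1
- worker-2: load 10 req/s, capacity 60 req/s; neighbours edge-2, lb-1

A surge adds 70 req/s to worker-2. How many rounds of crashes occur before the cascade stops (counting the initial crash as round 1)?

Round 1 — worker-2 at 80 > 60. worker-2 crashes.
  worker-2 sheds 80 req/s to edge-2, lb-1: 40 each.
    edge-2: 10+40 = 50 ≤ 90
    lb-1: 120+40 = 160 > 150
Round 2 — lb-1 crashes.
  lb-1 sheds 160 req/s to search-1: 160 each.
    search-1: 120+160 = 280 > 140
Round 3 — search-1 crashes.
  search-1 sheds 280 req/s to edge-2: 280 each.
    edge-2: 50+280 = 330 > 90
Round 4 — edge-2 crashes.
  edge-2 sheds 330 req/s: no online neighbours, lost.
No further crashes.

4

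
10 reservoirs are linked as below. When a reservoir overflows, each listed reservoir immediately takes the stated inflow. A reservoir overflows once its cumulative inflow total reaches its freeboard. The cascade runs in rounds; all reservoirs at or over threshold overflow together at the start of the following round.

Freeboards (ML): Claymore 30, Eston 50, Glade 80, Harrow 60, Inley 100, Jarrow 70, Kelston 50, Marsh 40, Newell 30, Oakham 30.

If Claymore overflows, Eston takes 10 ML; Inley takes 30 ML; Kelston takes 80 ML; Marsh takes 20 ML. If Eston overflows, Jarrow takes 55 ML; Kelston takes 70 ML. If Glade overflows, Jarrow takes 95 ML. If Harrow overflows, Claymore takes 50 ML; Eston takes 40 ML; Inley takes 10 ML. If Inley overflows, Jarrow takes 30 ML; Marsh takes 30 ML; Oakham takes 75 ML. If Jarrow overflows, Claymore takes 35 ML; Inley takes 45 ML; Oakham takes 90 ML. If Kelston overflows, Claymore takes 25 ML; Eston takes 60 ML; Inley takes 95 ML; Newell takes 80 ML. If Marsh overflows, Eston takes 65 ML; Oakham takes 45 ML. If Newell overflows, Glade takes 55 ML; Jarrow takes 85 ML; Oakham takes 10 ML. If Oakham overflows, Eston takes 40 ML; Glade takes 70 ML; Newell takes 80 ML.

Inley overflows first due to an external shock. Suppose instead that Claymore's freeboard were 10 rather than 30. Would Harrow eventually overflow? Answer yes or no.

no

With Claymore's freeboard at 10:
Round 1 — Inley overflows (initial).
  Jarrow: +30 → 30 < 70
  Marsh: +30 → 30 < 40
  Oakham: +75 → 75 ≥ 30
Round 2 — Oakham overflows.
  Eston: +40 → 40 < 50
  Glade: +70 → 70 < 80
  Newell: +80 → 80 ≥ 30
Round 3 — Newell overflows.
  Glade: +55 → 125 ≥ 80
  Jarrow: +85 → 115 ≥ 70
Round 4 — Glade, Jarrow overflow.
  Claymore: +35 → 35 ≥ 10
Round 5 — Claymore overflows.
  Eston: +10 → 50 ≥ 50
  Kelston: +80 → 80 ≥ 50
  Marsh: +20 → 50 ≥ 40
Round 6 — Eston, Kelston, Marsh overflow.
No further overflows.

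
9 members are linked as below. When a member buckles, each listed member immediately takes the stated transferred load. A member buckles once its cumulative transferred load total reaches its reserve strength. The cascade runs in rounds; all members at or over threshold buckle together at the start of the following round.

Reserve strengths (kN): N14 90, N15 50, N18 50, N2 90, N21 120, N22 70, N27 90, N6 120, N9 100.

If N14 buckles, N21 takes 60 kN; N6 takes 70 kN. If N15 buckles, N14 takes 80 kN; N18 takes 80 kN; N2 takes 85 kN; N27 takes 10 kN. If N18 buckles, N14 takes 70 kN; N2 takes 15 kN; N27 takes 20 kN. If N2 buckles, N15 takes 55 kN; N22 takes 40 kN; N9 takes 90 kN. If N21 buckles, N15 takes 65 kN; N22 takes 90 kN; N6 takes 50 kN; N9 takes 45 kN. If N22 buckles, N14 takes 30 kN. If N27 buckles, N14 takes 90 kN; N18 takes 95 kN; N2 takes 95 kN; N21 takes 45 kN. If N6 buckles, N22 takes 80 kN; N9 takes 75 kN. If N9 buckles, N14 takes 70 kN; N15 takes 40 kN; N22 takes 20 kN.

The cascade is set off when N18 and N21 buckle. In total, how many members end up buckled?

Round 1 — N18, N21 buckle (initial).
  N14: +70 → 70 < 90
  N15: +65 → 65 ≥ 50
  N2: +15 → 15 < 90
  N22: +90 → 90 ≥ 70
  N27: +20 → 20 < 90
  N6: +50 → 50 < 120
  N9: +45 → 45 < 100
Round 2 — N15, N22 buckle.
  N14: +80+30 → 180 ≥ 90
  N2: +85 → 100 ≥ 90
  N27: +10 → 30 < 90
Round 3 — N14, N2 buckle.
  N6: +70 → 120 ≥ 120
  N9: +90 → 135 ≥ 100
Round 4 — N6, N9 buckle.
No further bucklings.

8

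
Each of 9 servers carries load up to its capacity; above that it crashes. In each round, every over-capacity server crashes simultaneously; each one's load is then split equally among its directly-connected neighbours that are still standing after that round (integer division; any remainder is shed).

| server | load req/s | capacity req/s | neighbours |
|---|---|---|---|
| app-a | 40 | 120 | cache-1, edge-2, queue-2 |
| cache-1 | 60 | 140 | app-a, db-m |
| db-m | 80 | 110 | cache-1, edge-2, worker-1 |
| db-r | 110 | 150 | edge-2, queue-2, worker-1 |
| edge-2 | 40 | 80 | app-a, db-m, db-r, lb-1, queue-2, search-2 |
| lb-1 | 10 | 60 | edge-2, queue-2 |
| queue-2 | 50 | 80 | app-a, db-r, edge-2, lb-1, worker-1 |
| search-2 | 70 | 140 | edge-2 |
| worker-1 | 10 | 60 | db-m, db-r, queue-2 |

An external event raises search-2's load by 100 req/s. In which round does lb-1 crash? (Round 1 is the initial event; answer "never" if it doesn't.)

Round 1 — search-2 at 170 > 140. search-2 crashes.
  search-2 sheds 170 req/s to edge-2: 170 each.
    edge-2: 40+170 = 210 > 80
Round 2 — edge-2 crashes.
  edge-2 sheds 210 req/s to app-a, db-m, db-r, lb-1, queue-2: 42 each.
    app-a: 40+42 = 82 ≤ 120
    db-m: 80+42 = 122 > 110
    db-r: 110+42 = 152 > 150
    lb-1: 10+42 = 52 ≤ 60
    queue-2: 50+42 = 92 > 80
Round 3 — db-m, db-r, queue-2 crash.
  db-m sheds 122 req/s to cache-1, worker-1: 61 each.
    cache-1: 60+61 = 121 ≤ 140
    worker-1: 10+61 = 71 > 60
  db-r sheds 152 req/s to worker-1: 152 each.
    worker-1: 71+152 = 223 > 60
  queue-2 sheds 92 req/s to app-a, lb-1, worker-1: 30 each (2 lost).
    app-a: 82+30 = 112 ≤ 120
    lb-1: 52+30 = 82 > 60
    worker-1: 223+30 = 253 > 60
Round 4 — lb-1, worker-1 crash.
  lb-1 sheds 82 req/s: no online neighbours, lost.
  worker-1 sheds 253 req/s: no online neighbours, lost.
No further crashes.

4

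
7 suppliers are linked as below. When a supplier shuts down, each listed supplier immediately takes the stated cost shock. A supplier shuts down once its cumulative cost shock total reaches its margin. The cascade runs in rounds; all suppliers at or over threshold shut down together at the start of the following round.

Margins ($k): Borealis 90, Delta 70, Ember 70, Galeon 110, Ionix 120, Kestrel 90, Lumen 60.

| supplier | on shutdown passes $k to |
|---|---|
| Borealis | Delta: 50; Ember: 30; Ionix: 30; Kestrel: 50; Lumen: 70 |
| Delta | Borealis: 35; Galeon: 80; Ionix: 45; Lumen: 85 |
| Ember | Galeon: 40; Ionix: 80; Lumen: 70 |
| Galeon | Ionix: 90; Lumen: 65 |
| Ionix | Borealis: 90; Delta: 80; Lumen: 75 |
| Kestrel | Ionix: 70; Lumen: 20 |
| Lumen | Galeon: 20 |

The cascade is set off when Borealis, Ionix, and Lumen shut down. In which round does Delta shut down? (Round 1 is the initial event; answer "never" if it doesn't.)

Round 1 — Borealis, Ionix, Lumen shut down (initial).
  Delta: +50+80 → 130 ≥ 70
  Ember: +30 → 30 < 70
  Galeon: +20 → 20 < 110
  Kestrel: +50 → 50 < 90
Round 2 — Delta shuts down.
  Galeon: +80 → 100 < 110
No further shutdowns.

2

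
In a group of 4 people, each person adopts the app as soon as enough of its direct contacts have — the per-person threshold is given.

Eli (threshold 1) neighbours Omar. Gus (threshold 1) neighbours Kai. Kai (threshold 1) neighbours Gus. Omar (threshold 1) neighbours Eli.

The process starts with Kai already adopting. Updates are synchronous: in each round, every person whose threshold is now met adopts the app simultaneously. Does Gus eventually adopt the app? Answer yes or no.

Round 1 — Kai adopts the app (initial).
Round 2 — checking thresholds:
  Gus: 1 of 1 neighbours ≥ 1, adopts the app.
Round 3 — no new adoptions; cascade stops.

yes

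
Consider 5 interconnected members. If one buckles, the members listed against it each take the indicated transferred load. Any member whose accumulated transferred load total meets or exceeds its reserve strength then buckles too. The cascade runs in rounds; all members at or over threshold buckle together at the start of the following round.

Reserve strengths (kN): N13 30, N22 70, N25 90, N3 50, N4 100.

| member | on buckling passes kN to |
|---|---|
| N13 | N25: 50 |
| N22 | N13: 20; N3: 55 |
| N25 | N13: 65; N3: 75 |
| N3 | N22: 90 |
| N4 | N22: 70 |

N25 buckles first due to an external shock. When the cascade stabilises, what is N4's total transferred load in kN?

0

Round 1 — N25 buckles (initial).
  N13: +65 → 65 ≥ 30
  N3: +75 → 75 ≥ 50
Round 2 — N13, N3 buckle.
  N22: +90 → 90 ≥ 70
Round 3 — N22 buckles.
No further bucklings.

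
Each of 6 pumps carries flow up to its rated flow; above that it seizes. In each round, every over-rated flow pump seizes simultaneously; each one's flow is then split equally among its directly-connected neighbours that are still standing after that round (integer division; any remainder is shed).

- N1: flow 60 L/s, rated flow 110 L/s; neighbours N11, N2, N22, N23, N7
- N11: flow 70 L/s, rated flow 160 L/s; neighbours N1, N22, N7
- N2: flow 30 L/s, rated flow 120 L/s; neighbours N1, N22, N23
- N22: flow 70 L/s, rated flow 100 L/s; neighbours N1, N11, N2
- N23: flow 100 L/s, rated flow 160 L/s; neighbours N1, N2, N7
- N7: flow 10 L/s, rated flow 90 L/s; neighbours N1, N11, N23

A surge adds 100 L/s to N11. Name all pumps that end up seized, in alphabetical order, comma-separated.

N1, N11, N2, N22, N23, N7

Round 1 — N11 at 170 > 160. N11 seizes.
  N11 sheds 170 L/s to N1, N22, N7: 56 each (2 lost).
    N1: 60+56 = 116 > 110
    N22: 70+56 = 126 > 100
    N7: 10+56 = 66 ≤ 90
Round 2 — N1, N22 seize.
  N1 sheds 116 L/s to N2, N23, N7: 38 each (2 lost).
    N2: 30+38 = 68 ≤ 120
    N23: 100+38 = 138 ≤ 160
    N7: 66+38 = 104 > 90
  N22 sheds 126 L/s to N2: 126 each.
    N2: 68+126 = 194 > 120
Round 3 — N2, N7 seize.
  N2 sheds 194 L/s to N23: 194 each.
    N23: 138+194 = 332 > 160
  N7 sheds 104 L/s to N23: 104 each.
    N23: 332+104 = 436 > 160
Round 4 — N23 seizes.
  N23 sheds 436 L/s: no online neighbours, lost.
No further seizures.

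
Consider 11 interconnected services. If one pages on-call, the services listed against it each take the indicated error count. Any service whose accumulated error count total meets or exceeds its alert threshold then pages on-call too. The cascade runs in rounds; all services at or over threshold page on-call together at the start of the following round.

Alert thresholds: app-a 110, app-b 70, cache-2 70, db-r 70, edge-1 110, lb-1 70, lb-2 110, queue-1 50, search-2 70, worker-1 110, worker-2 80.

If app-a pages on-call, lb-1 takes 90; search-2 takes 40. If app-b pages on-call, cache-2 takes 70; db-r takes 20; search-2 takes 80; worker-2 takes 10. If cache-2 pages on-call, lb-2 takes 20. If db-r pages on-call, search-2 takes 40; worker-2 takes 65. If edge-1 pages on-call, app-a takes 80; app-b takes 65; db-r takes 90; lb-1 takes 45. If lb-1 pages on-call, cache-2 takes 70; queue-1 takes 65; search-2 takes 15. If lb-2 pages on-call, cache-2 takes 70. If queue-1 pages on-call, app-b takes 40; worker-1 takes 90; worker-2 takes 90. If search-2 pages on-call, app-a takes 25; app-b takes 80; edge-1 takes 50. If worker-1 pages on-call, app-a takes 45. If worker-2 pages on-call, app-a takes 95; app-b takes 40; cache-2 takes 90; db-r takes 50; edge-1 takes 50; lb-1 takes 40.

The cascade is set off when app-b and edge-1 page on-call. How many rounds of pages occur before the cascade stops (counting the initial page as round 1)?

Round 1 — app-b, edge-1 page on-call (initial).
  app-a: +80 → 80 < 110
  cache-2: +70 → 70 ≥ 70
  db-r: +20+90 → 110 ≥ 70
  lb-1: +45 → 45 < 70
  search-2: +80 → 80 ≥ 70
  worker-2: +10 → 10 < 80
Round 2 — cache-2, db-r, search-2 page on-call.
  app-a: +25 → 105 < 110
  lb-2: +20 → 20 < 110
  worker-2: +65 → 75 < 80
No further pages.

2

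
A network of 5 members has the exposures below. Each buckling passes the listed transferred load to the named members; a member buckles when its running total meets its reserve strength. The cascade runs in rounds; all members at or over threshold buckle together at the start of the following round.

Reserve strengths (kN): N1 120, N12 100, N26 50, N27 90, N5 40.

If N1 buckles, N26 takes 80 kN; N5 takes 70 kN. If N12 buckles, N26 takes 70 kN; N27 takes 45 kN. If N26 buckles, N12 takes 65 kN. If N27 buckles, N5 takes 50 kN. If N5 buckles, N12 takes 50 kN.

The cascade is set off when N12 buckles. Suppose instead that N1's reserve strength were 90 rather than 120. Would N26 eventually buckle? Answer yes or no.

With N1's reserve strength at 90:
Round 1 — N12 buckles (initial).
  N26: +70 → 70 ≥ 50
  N27: +45 → 45 < 90
Round 2 — N26 buckles.
No further bucklings.

yes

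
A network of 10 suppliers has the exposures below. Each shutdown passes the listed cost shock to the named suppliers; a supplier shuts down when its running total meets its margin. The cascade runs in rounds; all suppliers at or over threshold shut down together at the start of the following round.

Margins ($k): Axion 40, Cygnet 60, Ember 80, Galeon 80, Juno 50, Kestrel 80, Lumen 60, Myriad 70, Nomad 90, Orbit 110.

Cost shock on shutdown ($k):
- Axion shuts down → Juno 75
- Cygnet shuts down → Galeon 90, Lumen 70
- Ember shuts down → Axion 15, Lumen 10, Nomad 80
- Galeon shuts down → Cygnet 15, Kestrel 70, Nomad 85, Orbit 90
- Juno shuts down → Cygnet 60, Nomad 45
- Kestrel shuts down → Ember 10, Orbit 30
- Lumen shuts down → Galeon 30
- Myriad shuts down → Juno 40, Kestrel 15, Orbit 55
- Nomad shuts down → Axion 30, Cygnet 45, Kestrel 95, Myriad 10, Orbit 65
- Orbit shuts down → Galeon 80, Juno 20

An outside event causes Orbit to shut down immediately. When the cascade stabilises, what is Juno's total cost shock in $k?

20

Round 1 — Orbit shuts down (initial).
  Galeon: +80 → 80 ≥ 80
  Juno: +20 → 20 < 50
Round 2 — Galeon shuts down.
  Cygnet: +15 → 15 < 60
  Kestrel: +70 → 70 < 80
  Nomad: +85 → 85 < 90
No further shutdowns.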